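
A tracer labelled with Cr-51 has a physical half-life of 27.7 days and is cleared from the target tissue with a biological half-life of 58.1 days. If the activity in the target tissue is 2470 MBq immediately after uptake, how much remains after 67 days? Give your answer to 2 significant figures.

210 MBq

1/t_eff = 1/t_phys + 1/t_biol = 1/27.7 + 1/58.1 = 0.053313 per day.
t_eff = 27.7 × 58.1 / (27.7 + 58.1) ≈ 18.757 days.
Remaining = 2470 × (1/2)^(67/18.757) = 2470 × (1/2)^3.572 ≈ 207.7 MBq.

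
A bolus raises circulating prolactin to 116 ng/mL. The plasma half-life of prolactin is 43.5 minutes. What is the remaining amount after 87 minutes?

29 ng/mL

Elapsed time is 2 half-lives (87/43.5).
Each half-life halves the amount: 116 × (1/2)^2 = 116/4 = 29 ng/mL.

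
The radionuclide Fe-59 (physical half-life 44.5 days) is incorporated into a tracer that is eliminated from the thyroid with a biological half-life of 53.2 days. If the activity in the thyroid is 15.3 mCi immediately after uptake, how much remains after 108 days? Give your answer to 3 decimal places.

1/t_eff = 1/t_phys + 1/t_biol = 1/44.5 + 1/53.2 = 0.041269 per day.
t_eff = 44.5 × 53.2 / (44.5 + 53.2) ≈ 24.231 days.
Remaining = 15.3 × (1/2)^(108/24.231) = 15.3 × (1/2)^4.457 ≈ 0.69661 mCi.

0.697 mCi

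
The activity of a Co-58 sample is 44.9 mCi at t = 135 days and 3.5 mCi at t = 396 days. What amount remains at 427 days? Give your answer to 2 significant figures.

2.6 mCi

Over Δt = 396 − 135 = 261 days, the level fell by a factor of 44.9/3.5 ≈ 12.829.
n = log₂(12.829) ≈ 3.6813 half-lives, so t½ = 261/3.6813 ≈ 70.899 days.
From t = 396 to t = 427: 3.5 × (1/2)^((427−396)/70.899) ≈ 2.5849 mCi.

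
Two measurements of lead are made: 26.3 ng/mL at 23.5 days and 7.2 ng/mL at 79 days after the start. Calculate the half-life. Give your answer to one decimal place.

Over Δt = 79 − 23.5 = 55.5 days, the level fell by a factor of 26.3/7.2 ≈ 3.6528.
n = log₂(3.6528) ≈ 1.869 half-lives, so t½ = 55.5/1.869 ≈ 29.695 days.

29.7 days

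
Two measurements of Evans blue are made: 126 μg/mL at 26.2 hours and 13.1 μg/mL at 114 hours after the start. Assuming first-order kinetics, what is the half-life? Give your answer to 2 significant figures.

Over Δt = 114 − 26.2 = 87.8 hours, the level fell by a factor of 126/13.1 ≈ 9.6183.
n = log₂(9.6183) ≈ 3.2658 half-lives, so t½ = 87.8/3.2658 ≈ 26.885 hours.

27 hours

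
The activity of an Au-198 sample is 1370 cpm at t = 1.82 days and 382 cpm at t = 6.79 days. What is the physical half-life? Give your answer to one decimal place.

Over Δt = 6.79 − 1.82 = 4.97 days, the level fell by a factor of 1370/382 ≈ 3.5864.
n = log₂(3.5864) ≈ 1.8425 half-lives, so t½ = 4.97/1.8425 ≈ 2.6974 days.

2.7 days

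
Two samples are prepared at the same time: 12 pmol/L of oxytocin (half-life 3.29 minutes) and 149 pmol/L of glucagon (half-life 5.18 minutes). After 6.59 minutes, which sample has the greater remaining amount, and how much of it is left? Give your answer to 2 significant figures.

glucagon, 62 pmol/L

oxytocin: 12 × (1/2)^2.003 ≈ 2.9937 pmol/L.
glucagon: 149 × (1/2)^1.2722 ≈ 61.69 pmol/L.
Glucagon has more remaining, at ≈ 61.69 pmol/L.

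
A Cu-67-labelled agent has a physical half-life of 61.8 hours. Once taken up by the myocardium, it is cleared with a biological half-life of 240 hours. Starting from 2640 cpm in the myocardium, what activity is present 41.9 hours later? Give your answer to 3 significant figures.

1/t_eff = 1/t_phys + 1/t_biol = 1/61.8 + 1/240 = 0.020348 per hour.
t_eff = 61.8 × 240 / (61.8 + 240) ≈ 49.145 hours.
Remaining = 2640 × (1/2)^(41.9/49.145) = 2640 × (1/2)^0.85258 ≈ 1462 cpm.

1460 cpm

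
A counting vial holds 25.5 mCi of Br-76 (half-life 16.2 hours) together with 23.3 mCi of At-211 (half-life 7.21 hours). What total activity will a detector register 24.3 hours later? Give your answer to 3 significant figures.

Br-76: 25.5 × (1/2)^(24.3/16.2) = 25.5 × (1/2)^1.5 ≈ 9.0156 mCi.
At-211: 23.3 × (1/2)^(24.3/7.21) = 23.3 × (1/2)^3.3703 ≈ 2.2531 mCi.
Total = 9.0156 + 2.2531 ≈ 11.269 mCi.

11.3 mCi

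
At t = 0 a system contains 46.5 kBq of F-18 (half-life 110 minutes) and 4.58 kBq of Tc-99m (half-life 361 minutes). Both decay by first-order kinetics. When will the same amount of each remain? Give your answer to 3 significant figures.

Set 46.5·(1/2)^(t/110) = 4.58·(1/2)^(t/361).
Taking log₂: log₂(46.5/4.58) = t·(1/110 − 1/361).
log₂(10.153) = 3.3438; 1/110 − 1/361 = 0.0063208.
t = 3.3438 / 0.0063208 ≈ 529.01 minutes.

529 minutes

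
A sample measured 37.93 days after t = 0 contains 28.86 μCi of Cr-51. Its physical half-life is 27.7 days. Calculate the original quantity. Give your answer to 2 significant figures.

75 μCi

Number of half-lives elapsed: n = 37.93/27.7 ≈ 1.3693.
A₀ = A × 2^n = 28.86 × 2^1.3693 = 28.86 × 2.5835 ≈ 74.559 μCi.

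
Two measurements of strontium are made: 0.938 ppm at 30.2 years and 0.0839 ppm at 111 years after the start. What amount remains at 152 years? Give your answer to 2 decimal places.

0.02 ppm

Over Δt = 111 − 30.2 = 80.8 years, the level fell by a factor of 0.938/0.0839 ≈ 11.18.
n = log₂(11.18) ≈ 3.4828 half-lives, so t½ = 80.8/3.4828 ≈ 23.199 years.
From t = 111 to t = 152: 0.0839 × (1/2)^((152−111)/23.199) ≈ 0.024647 ppm.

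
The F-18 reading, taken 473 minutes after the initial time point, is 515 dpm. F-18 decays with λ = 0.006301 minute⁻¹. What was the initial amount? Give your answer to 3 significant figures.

10100 dpm

t½ = ln 2 / λ = 0.69315 / 0.006301 ≈ 110.01 minutes.
Number of half-lives elapsed: n = 473/110.01 ≈ 4.2998.
A₀ = A × 2^n = 515 × 2^4.2998 = 515 × 19.695 ≈ 10143 dpm.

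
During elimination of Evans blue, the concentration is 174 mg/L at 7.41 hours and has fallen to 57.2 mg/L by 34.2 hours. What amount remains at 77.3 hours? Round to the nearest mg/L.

Over Δt = 34.2 − 7.41 = 26.79 hours, the level fell by a factor of 174/57.2 ≈ 3.042.
n = log₂(3.042) ≈ 1.605 half-lives, so t½ = 26.79/1.605 ≈ 16.692 hours.
From t = 34.2 to t = 77.3: 57.2 × (1/2)^((77.3−34.2)/16.692) ≈ 9.552 mg/L.

10 mg/L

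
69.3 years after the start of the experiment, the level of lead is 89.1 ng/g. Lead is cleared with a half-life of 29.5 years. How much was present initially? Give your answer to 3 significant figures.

Number of half-lives elapsed: n = 69.3/29.5 ≈ 2.3492.
A₀ = A × 2^n = 89.1 × 2^2.3492 = 89.1 × 5.0952 ≈ 453.99 ng/g.

454 ng/g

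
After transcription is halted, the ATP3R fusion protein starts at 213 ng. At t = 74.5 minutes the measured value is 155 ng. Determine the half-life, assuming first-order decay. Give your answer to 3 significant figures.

A/A₀ = 155/213 ≈ 0.7277.
n = log₂(1.3742) ≈ 0.45859 half-lives elapsed in 74.5 minutes.
t½ = 74.5/0.45859 ≈ 162.46 minutes.

162 minutes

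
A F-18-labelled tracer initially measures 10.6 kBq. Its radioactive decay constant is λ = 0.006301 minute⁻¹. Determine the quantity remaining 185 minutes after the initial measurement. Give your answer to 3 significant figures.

3.30 kBq

t½ = ln 2 / λ = 0.69315 / 0.006301 ≈ 110.01 minutes.
Number of half-lives: n = 185/110.01 ≈ 1.6817.
Remaining = 10.6 × (1/2)^1.6817 = 10.6 × 0.31171 ≈ 3.3041 kBq.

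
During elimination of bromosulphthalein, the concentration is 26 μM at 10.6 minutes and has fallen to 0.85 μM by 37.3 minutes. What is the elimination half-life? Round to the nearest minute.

Over Δt = 37.3 − 10.6 = 26.7 minutes, the level fell by a factor of 26/0.85 ≈ 30.588.
n = log₂(30.588) ≈ 4.9349 half-lives, so t½ = 26.7/4.9349 ≈ 5.4104 minutes.

5 minutes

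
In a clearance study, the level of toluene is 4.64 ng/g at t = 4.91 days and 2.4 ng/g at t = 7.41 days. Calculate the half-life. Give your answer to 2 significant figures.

Over Δt = 7.41 − 4.91 = 2.5 days, the level fell by a factor of 4.64/2.4 ≈ 1.9333.
n = log₂(1.9333) ≈ 0.95109 half-lives, so t½ = 2.5/0.95109 ≈ 2.6286 days.

2.6 days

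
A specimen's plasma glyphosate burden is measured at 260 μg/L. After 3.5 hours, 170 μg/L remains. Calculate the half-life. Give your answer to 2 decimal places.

5.71 hours

A/A₀ = 170/260 ≈ 0.65385.
n = log₂(1.5294) ≈ 0.61298 half-lives elapsed in 3.5 hours.
t½ = 3.5/0.61298 ≈ 5.7098 hours.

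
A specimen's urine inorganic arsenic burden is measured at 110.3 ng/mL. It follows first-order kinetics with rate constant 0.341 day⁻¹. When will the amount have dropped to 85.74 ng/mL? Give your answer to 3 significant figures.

t½ = ln 2 / λ = 0.69315 / 0.341 ≈ 2.0327 days.
Fraction remaining = 85.74/110.3 ≈ 0.77733.
n = log₂(110.3/85.74) = ln(1.2864)/ln 2 ≈ 0.36339 half-lives.
t = n × t½ = 0.36339 × 2.0327 ≈ 0.73866 days.

0.739 days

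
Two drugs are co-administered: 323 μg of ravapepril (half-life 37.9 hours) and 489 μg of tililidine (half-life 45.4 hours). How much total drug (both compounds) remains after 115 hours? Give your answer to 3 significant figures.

124 μg

ravapepril: 323 × (1/2)^(115/37.9) = 323 × (1/2)^3.0343 ≈ 39.426 μg.
tililidine: 489 × (1/2)^(115/45.4) = 489 × (1/2)^2.533 ≈ 84.487 μg.
Total = 39.426 + 84.487 ≈ 123.91 μg.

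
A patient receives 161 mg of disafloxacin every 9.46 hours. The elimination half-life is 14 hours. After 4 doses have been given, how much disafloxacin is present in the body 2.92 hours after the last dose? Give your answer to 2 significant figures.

320 mg

The 4 doses were given 31.3, 21.84, 12.38, 2.92 hours ago.
Total = 161·(1/2)^(31.3/14) + 161·(1/2)^(21.84/14) + 161·(1/2)^(12.38/14) + 161·(1/2)^(2.92/14)
      = 34.183 + 54.603 + 87.223 + 139.33 ≈ 315.34 mg.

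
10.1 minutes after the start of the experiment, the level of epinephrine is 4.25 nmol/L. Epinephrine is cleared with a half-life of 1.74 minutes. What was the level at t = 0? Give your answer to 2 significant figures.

240 nmol/L

Number of half-lives elapsed: n = 10.1/1.74 ≈ 5.8046.
A₀ = A × 2^n = 4.25 × 2^5.8046 = 4.25 × 55.893 ≈ 237.55 nmol/L.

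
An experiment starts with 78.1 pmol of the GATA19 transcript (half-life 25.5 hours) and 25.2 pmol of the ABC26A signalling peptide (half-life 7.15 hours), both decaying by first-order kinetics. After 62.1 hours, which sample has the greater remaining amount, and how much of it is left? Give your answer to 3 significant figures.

GATA19 transcript, 14.4 pmol

GATA19 transcript: 78.1 × (1/2)^2.4353 ≈ 14.44 pmol.
ABC26A signalling peptide: 25.2 × (1/2)^8.6853 ≈ 0.061215 pmol.
GATA19 transcript has more remaining, at ≈ 14.44 pmol.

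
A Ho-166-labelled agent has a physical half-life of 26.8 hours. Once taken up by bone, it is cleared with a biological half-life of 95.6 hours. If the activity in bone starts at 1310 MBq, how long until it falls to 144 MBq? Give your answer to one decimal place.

1/t_eff = 1/t_phys + 1/t_biol = 1/26.8 + 1/95.6 = 0.047774 per hour.
t_eff = 26.8 × 95.6 / (26.8 + 95.6) ≈ 20.932 hours.
n = log₂(1310/144) ≈ 3.1854; t = 3.1854 × 20.932 ≈ 66.677 hours.

66.7 hours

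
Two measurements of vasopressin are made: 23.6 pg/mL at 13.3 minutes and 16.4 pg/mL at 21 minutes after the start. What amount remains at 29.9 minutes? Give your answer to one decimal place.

Over Δt = 21 − 13.3 = 7.7 minutes, the level fell by a factor of 23.6/16.4 ≈ 1.439.
n = log₂(1.439) ≈ 0.52509 half-lives, so t½ = 7.7/0.52509 ≈ 14.664 minutes.
From t = 21 to t = 29.9: 16.4 × (1/2)^((29.9−21)/14.664) ≈ 10.768 pg/mL.

10.8 pg/mL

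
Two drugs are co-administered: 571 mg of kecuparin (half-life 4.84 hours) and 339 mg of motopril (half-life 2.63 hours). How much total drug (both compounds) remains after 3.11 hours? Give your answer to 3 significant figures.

kecuparin: 571 × (1/2)^(3.11/4.84) = 571 × (1/2)^0.64256 ≈ 365.77 mg.
motopril: 339 × (1/2)^(3.11/2.63) = 339 × (1/2)^1.1825 ≈ 149.36 mg.
Total = 365.77 + 149.36 ≈ 515.13 mg.

515 mg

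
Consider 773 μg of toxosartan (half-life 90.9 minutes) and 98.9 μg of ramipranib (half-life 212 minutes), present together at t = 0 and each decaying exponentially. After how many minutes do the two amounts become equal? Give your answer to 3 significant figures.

Set 773·(1/2)^(t/90.9) = 98.9·(1/2)^(t/212).
Taking log₂: log₂(773/98.9) = t·(1/90.9 − 1/212).
log₂(7.816) = 2.9664; 1/90.9 − 1/212 = 0.0062841.
t = 2.9664 / 0.0062841 ≈ 472.05 minutes.

472 minutes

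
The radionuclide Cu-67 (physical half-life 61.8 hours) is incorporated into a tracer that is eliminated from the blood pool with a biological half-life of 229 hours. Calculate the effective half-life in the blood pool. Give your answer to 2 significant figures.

1/t_eff = 1/t_phys + 1/t_biol = 1/61.8 + 1/229 = 0.020548 per hour.
t_eff = 61.8 × 229 / (61.8 + 229) ≈ 48.666 hours.

49 hours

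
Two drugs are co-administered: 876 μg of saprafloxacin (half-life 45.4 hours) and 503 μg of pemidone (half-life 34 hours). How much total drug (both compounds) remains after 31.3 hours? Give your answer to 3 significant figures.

809 μg

saprafloxacin: 876 × (1/2)^(31.3/45.4) = 876 × (1/2)^0.68943 ≈ 543.21 μg.
pemidone: 503 × (1/2)^(31.3/34) = 503 × (1/2)^0.92059 ≈ 265.73 μg.
Total = 543.21 + 265.73 ≈ 808.94 μg.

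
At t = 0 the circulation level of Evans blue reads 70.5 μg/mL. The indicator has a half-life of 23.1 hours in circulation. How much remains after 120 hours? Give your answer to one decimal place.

Number of half-lives: n = 120/23.1 ≈ 5.1948.
Remaining = 70.5 × (1/2)^5.1948 = 70.5 × 0.027303 ≈ 1.9249 μg/mL.

1.9 μg/mL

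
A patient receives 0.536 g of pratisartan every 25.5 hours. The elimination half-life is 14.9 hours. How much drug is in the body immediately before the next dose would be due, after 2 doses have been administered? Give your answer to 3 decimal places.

The 2 doses were given 51, 25.5 hours ago.
Total = 0.536·(1/2)^(51/14.9) + 0.536·(1/2)^(25.5/14.9)
      = 0.04998 + 0.16367 ≈ 0.21365 g.

0.214 g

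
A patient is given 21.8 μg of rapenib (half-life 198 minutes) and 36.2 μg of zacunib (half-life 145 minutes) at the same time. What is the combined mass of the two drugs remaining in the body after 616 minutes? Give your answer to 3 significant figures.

rapenib: 21.8 × (1/2)^(616/198) = 21.8 × (1/2)^3.1111 ≈ 2.523 μg.
zacunib: 36.2 × (1/2)^(616/145) = 36.2 × (1/2)^4.2483 ≈ 1.9048 μg.
Total = 2.523 + 1.9048 ≈ 4.4278 μg.

4.43 μg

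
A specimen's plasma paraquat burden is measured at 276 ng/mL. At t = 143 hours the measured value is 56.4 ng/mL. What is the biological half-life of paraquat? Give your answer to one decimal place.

A/A₀ = 56.4/276 ≈ 0.20435.
n = log₂(4.8936) ≈ 2.2909 half-lives elapsed in 143 hours.
t½ = 143/2.2909 ≈ 62.421 hours.

62.4 hours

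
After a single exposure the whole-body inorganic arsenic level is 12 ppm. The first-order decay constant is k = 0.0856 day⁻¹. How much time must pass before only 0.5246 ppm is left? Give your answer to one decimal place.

t½ = ln 2 / k = 0.69315 / 0.0856 ≈ 8.0975 days.
Fraction remaining = 0.5246/12 ≈ 0.043717.
n = log₂(12/0.5246) = ln(22.875)/ln 2 ≈ 4.5157 half-lives.
t = n × t½ = 4.5157 × 8.0975 ≈ 36.566 days.

36.6 days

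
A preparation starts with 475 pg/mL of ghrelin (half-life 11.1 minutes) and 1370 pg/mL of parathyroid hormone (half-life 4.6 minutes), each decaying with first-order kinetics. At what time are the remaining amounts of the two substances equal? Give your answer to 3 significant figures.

Set 475·(1/2)^(t/11.1) = 1370·(1/2)^(t/4.6).
Taking log₂: log₂(475/1370) = t·(1/11.1 − 1/4.6).
log₂(0.34672) = -1.5282; 1/11.1 − 1/4.6 = -0.1273.
t = -1.5282 / -0.1273 ≈ 12.004 minutes.

12.0 minutes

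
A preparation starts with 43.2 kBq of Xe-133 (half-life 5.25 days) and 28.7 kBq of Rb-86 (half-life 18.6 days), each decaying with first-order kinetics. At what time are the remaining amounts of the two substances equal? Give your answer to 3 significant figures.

Set 43.2·(1/2)^(t/5.25) = 28.7·(1/2)^(t/18.6).
Taking log₂: log₂(43.2/28.7) = t·(1/5.25 − 1/18.6).
log₂(1.5052) = 0.58998; 1/5.25 − 1/18.6 = 0.13671.
t = 0.58998 / 0.13671 ≈ 4.3155 days.

4.32 days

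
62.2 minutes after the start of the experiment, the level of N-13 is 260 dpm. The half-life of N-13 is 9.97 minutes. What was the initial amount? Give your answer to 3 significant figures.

Number of half-lives elapsed: n = 62.2/9.97 ≈ 6.2387.
A₀ = A × 2^n = 260 × 2^6.2387 = 260 × 75.516 ≈ 19634 dpm.

19600 dpm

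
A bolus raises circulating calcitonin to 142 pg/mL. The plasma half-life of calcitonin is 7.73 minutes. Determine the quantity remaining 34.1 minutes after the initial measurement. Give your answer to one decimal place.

6.7 pg/mL

Number of half-lives: n = 34.1/7.73 ≈ 4.4114.
Remaining = 142 × (1/2)^4.4114 = 142 × 0.046994 ≈ 6.6731 pg/mL.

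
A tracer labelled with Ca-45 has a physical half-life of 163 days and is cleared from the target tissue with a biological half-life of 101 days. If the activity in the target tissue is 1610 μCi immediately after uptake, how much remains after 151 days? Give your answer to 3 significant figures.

301 μCi

1/t_eff = 1/t_phys + 1/t_biol = 1/163 + 1/101 = 0.016036 per day.
t_eff = 163 × 101 / (163 + 101) ≈ 62.36 days.
Remaining = 1610 × (1/2)^(151/62.36) = 1610 × (1/2)^2.4214 ≈ 300.54 μCi.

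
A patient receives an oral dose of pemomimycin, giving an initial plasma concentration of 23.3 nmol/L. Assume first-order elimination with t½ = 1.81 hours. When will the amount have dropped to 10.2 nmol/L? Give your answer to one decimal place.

Fraction remaining = 10.2/23.3 ≈ 0.43777.
n = log₂(23.3/10.2) = ln(2.2843)/ln 2 ≈ 1.1918 half-lives.
t = n × t½ = 1.1918 × 1.81 ≈ 2.1571 hours.

2.2 hours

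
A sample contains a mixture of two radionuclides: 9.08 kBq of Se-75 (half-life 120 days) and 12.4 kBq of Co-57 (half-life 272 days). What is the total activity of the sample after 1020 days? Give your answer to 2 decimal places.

Se-75: 9.08 × (1/2)^(1020/120) = 9.08 × (1/2)^8.5 ≈ 0.02508 kBq.
Co-57: 12.4 × (1/2)^(1020/272) = 12.4 × (1/2)^3.75 ≈ 0.92164 kBq.
Total = 0.02508 + 0.92164 ≈ 0.94672 kBq.

0.95 kBq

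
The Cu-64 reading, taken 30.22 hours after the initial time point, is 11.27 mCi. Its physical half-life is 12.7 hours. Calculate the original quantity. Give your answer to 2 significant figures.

59 mCi

Number of half-lives elapsed: n = 30.22/12.7 ≈ 2.3795.
A₀ = A × 2^n = 11.27 × 2^2.3795 = 11.27 × 5.2037 ≈ 58.645 mCi.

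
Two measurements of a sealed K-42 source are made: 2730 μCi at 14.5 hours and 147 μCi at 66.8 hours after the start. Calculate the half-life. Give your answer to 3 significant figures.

12.4 hours

Over Δt = 66.8 − 14.5 = 52.3 hours, the level fell by a factor of 2730/147 ≈ 18.571.
n = log₂(18.571) ≈ 4.215 half-lives, so t½ = 52.3/4.215 ≈ 12.408 hours.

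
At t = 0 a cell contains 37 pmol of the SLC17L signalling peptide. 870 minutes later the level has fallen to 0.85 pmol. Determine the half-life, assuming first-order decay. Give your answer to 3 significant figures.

160 minutes

A/A₀ = 0.85/37 ≈ 0.022973.
n = log₂(43.529) ≈ 5.4439 half-lives elapsed in 870 minutes.
t½ = 870/5.4439 ≈ 159.81 minutes.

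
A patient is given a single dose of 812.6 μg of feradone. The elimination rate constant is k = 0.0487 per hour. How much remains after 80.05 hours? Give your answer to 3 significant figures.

t½ = ln 2 / k = 0.69315 / 0.0487 ≈ 14.233 hours.
Number of half-lives: n = 80.05/14.233 ≈ 5.6243.
Remaining = 812.6 × (1/2)^5.6243 = 812.6 × 0.020274 ≈ 16.474 μg.

16.5 μg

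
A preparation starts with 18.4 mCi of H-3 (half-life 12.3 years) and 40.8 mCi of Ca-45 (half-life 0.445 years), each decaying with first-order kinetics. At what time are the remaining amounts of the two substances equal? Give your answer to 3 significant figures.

Set 18.4·(1/2)^(t/12.3) = 40.8·(1/2)^(t/0.445).
Taking log₂: log₂(18.4/40.8) = t·(1/12.3 − 1/0.445).
log₂(0.45098) = -1.1489; 1/12.3 − 1/0.445 = -2.1659.
t = -1.1489 / -2.1659 ≈ 0.53043 years.

0.530 years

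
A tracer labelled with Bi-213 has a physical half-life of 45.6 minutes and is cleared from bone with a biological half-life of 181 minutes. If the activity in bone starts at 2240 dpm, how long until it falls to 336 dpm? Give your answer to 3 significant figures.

99.7 minutes

1/t_eff = 1/t_phys + 1/t_biol = 1/45.6 + 1/181 = 0.027455 per minute.
t_eff = 45.6 × 181 / (45.6 + 181) ≈ 36.424 minutes.
n = log₂(2240/336) ≈ 2.737; t = 2.737 × 36.424 ≈ 99.69 minutes.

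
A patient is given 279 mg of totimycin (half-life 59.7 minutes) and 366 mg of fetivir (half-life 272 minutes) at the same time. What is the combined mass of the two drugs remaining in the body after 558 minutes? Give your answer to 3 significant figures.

totimycin: 279 × (1/2)^(558/59.7) = 279 × (1/2)^9.3467 ≈ 0.42851 mg.
fetivir: 366 × (1/2)^(558/272) = 366 × (1/2)^2.0515 ≈ 88.293 mg.
Total = 0.42851 + 88.293 ≈ 88.722 mg.

88.7 mg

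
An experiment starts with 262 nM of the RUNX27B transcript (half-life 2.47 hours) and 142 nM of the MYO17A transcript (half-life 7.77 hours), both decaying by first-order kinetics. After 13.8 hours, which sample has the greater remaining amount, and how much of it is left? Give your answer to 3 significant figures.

MYO17A transcript, 41.5 nM

RUNX27B transcript: 262 × (1/2)^5.587 ≈ 5.4505 nM.
MYO17A transcript: 142 × (1/2)^1.7761 ≈ 41.461 nM.
MYO17A transcript has more remaining, at ≈ 41.461 nM.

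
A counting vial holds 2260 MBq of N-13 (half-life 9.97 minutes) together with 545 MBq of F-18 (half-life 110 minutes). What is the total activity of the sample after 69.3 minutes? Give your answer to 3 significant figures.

370 MBq

N-13: 2260 × (1/2)^(69.3/9.97) = 2260 × (1/2)^6.9509 ≈ 18.268 MBq.
F-18: 545 × (1/2)^(69.3/110) = 545 × (1/2)^0.63 ≈ 352.17 MBq.
Total = 18.268 + 352.17 ≈ 370.43 MBq.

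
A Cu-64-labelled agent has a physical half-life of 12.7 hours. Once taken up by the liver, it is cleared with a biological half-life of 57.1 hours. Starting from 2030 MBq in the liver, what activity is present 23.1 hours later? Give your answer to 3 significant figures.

1/t_eff = 1/t_phys + 1/t_biol = 1/12.7 + 1/57.1 = 0.096253 per hour.
t_eff = 12.7 × 57.1 / (12.7 + 57.1) ≈ 10.389 hours.
Remaining = 2030 × (1/2)^(23.1/10.389) = 2030 × (1/2)^2.2235 ≈ 434.68 MBq.

435 MBq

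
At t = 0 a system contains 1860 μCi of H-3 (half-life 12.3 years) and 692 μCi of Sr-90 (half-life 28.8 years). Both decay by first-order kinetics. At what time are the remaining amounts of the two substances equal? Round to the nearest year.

31 years

Set 1860·(1/2)^(t/12.3) = 692·(1/2)^(t/28.8).
Taking log₂: log₂(1860/692) = t·(1/12.3 − 1/28.8).
log₂(2.6879) = 1.4265; 1/12.3 − 1/28.8 = 0.046579.
t = 1.4265 / 0.046579 ≈ 30.625 years.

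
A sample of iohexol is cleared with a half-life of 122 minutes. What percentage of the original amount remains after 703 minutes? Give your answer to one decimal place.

n = 703/122 ≈ 5.7623 half-lives.
Fraction remaining = (1/2)^5.7623 ≈ 0.018424, i.e. 1.8424%.

1.8%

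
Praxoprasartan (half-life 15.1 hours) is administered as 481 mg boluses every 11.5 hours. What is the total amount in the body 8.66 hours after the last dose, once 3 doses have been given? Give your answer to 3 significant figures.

The 3 doses were given 31.66, 20.16, 8.66 hours ago.
Total = 481·(1/2)^(31.66/15.1) + 481·(1/2)^(20.16/15.1) + 481·(1/2)^(8.66/15.1)
      = 112.46 + 190.65 + 323.22 ≈ 626.33 mg.

626 mg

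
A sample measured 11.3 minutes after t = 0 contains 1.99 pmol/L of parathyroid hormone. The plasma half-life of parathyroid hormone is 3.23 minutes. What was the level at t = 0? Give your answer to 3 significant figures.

22.5 pmol/L

Number of half-lives elapsed: n = 11.3/3.23 ≈ 3.4985.
A₀ = A × 2^n = 1.99 × 2^3.4985 = 1.99 × 11.302 ≈ 22.49 pmol/L.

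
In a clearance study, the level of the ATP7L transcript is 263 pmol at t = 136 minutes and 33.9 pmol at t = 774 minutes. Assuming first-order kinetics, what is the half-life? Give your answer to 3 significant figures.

216 minutes

Over Δt = 774 − 136 = 638 minutes, the level fell by a factor of 263/33.9 ≈ 7.7581.
n = log₂(7.7581) ≈ 2.9557 half-lives, so t½ = 638/2.9557 ≈ 215.85 minutes.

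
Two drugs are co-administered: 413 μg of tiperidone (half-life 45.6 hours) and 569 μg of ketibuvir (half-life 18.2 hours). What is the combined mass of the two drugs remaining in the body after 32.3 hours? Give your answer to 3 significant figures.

tiperidone: 413 × (1/2)^(32.3/45.6) = 413 × (1/2)^0.70833 ≈ 252.77 μg.
ketibuvir: 569 × (1/2)^(32.3/18.2) = 569 × (1/2)^1.7747 ≈ 166.29 μg.
Total = 252.77 + 166.29 ≈ 419.06 μg.

419 μg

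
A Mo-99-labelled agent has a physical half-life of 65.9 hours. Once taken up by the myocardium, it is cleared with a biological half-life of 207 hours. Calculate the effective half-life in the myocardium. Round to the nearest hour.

50 hours

1/t_eff = 1/t_phys + 1/t_biol = 1/65.9 + 1/207 = 0.020005 per hour.
t_eff = 65.9 × 207 / (65.9 + 207) ≈ 49.986 hours.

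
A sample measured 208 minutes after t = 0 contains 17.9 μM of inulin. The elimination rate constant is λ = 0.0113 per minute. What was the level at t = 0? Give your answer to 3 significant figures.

t½ = ln 2 / λ = 0.69315 / 0.0113 ≈ 61.34 minutes.
Number of half-lives elapsed: n = 208/61.34 ≈ 3.3909.
A₀ = A × 2^n = 17.9 × 2^3.3909 = 17.9 × 10.49 ≈ 187.77 μM.

188 μM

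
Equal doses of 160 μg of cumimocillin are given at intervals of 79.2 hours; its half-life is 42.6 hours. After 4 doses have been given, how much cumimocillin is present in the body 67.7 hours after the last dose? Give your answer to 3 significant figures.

73.0 μg

The 4 doses were given 305.3, 226.1, 146.9, 67.7 hours ago.
Total = 160·(1/2)^(305.3/42.6) + 160·(1/2)^(226.1/42.6) + 160·(1/2)^(146.9/42.6) + 160·(1/2)^(67.7/42.6)
      = 1.1136 + 4.0402 + 14.658 + 53.177 ≈ 72.988 μg.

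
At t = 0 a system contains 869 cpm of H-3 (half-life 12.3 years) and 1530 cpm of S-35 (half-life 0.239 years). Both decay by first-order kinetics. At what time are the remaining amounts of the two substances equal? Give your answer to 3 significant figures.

0.199 years

Set 869·(1/2)^(t/12.3) = 1530·(1/2)^(t/0.239).
Taking log₂: log₂(869/1530) = t·(1/12.3 − 1/0.239).
log₂(0.56797) = -0.8161; 1/12.3 − 1/0.239 = -4.1028.
t = -0.8161 / -4.1028 ≈ 0.19891 years.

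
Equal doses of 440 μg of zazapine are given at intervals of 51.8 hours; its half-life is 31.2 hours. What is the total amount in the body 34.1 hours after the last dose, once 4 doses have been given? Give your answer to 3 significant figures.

The 4 doses were given 189.5, 137.7, 85.9, 34.1 hours ago.
Total = 440·(1/2)^(189.5/31.2) + 440·(1/2)^(137.7/31.2) + 440·(1/2)^(85.9/31.2) + 440·(1/2)^(34.1/31.2)
      = 6.5325 + 20.648 + 65.261 + 206.27 ≈ 298.71 μg.

299 μg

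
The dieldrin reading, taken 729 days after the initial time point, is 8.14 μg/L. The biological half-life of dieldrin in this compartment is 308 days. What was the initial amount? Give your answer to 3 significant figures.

42.0 μg/L

Number of half-lives elapsed: n = 729/308 ≈ 2.3669.
A₀ = A × 2^n = 8.14 × 2^2.3669 = 8.14 × 5.1583 ≈ 41.988 μg/L.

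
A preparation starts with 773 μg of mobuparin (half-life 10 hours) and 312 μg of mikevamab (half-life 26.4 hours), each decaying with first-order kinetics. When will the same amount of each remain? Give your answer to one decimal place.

21.1 hours

Set 773·(1/2)^(t/10) = 312·(1/2)^(t/26.4).
Taking log₂: log₂(773/312) = t·(1/10 − 1/26.4).
log₂(2.4776) = 1.3089; 1/10 − 1/26.4 = 0.062121.
t = 1.3089 / 0.062121 ≈ 21.07 hours.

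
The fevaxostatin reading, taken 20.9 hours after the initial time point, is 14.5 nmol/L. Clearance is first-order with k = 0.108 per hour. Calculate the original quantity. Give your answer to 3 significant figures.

t½ = ln 2 / k = 0.69315 / 0.108 ≈ 6.418 hours.
Number of half-lives elapsed: n = 20.9/6.418 ≈ 3.2565.
A₀ = A × 2^n = 14.5 × 2^3.2565 = 14.5 × 9.5563 ≈ 138.57 nmol/L.

139 nmol/L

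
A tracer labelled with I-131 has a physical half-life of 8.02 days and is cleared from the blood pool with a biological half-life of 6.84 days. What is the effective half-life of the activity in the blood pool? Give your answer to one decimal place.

3.7 days

1/t_eff = 1/t_phys + 1/t_biol = 1/8.02 + 1/6.84 = 0.27089 per day.
t_eff = 8.02 × 6.84 / (8.02 + 6.84) ≈ 3.6916 days.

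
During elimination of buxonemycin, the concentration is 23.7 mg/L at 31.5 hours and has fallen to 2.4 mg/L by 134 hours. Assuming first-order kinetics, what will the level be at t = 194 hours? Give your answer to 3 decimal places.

Over Δt = 134 − 31.5 = 102.5 hours, the level fell by a factor of 23.7/2.4 ≈ 9.875.
n = log₂(9.875) ≈ 3.3038 half-lives, so t½ = 102.5/3.3038 ≈ 31.025 hours.
From t = 134 to t = 194: 2.4 × (1/2)^((194−134)/31.025) ≈ 0.62812 mg/L.

0.628 mg/L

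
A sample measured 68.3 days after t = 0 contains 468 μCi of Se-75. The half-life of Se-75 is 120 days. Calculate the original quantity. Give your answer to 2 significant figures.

Number of half-lives elapsed: n = 68.3/120 ≈ 0.56917.
A₀ = A × 2^n = 468 × 2^0.56917 = 468 × 1.4837 ≈ 694.36 μCi.

690 μCi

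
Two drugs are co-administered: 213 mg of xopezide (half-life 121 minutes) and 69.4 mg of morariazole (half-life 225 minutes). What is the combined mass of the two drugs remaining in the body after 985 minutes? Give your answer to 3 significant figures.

xopezide: 213 × (1/2)^(985/121) = 213 × (1/2)^8.1405 ≈ 0.75482 mg.
morariazole: 69.4 × (1/2)^(985/225) = 69.4 × (1/2)^4.3778 ≈ 3.3382 mg.
Total = 0.75482 + 3.3382 ≈ 4.0931 mg.

4.09 mg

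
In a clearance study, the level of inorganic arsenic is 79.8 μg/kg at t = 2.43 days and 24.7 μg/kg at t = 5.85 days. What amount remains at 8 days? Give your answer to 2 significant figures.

12 μg/kg

Over Δt = 5.85 − 2.43 = 3.42 days, the level fell by a factor of 79.8/24.7 ≈ 3.2308.
n = log₂(3.2308) ≈ 1.6919 half-lives, so t½ = 3.42/1.6919 ≈ 2.0214 days.
From t = 5.85 to t = 8: 24.7 × (1/2)^((8−5.85)/2.0214) ≈ 11.817 μg/kg.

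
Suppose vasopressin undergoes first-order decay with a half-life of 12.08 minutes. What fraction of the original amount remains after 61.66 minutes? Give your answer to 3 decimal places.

0.029

n = 61.66/12.08 ≈ 5.1043 half-lives.
Fraction remaining = (1/2)^5.1043 ≈ 0.02907.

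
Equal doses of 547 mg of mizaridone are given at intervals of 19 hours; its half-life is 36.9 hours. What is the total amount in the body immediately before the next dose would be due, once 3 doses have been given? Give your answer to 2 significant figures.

840 mg

The 3 doses were given 57, 38, 19 hours ago.
Total = 547·(1/2)^(57/36.9) + 547·(1/2)^(38/36.9) + 547·(1/2)^(19/36.9)
      = 187.49 + 267.91 + 382.81 ≈ 838.21 mg.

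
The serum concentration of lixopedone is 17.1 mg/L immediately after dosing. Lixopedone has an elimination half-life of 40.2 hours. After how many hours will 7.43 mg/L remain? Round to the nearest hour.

Fraction remaining = 7.43/17.1 ≈ 0.4345.
n = log₂(17.1/7.43) = ln(2.3015)/ln 2 ≈ 1.2026 half-lives.
t = n × t½ = 1.2026 × 40.2 ≈ 48.343 hours.

48 hours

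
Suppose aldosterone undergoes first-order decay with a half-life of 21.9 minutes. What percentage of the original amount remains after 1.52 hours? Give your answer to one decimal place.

1.52 hours = 91.2 minutes.
n = 91.2/21.9 ≈ 4.1644 half-lives.
Fraction remaining = (1/2)^4.1644 ≈ 0.055769, i.e. 5.5769%.

5.6%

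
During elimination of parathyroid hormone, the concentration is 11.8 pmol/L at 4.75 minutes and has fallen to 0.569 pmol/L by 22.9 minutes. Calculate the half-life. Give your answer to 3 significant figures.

Over Δt = 22.9 − 4.75 = 18.15 minutes, the level fell by a factor of 11.8/0.569 ≈ 20.738.
n = log₂(20.738) ≈ 4.3742 half-lives, so t½ = 18.15/4.3742 ≈ 4.1493 minutes.

4.15 minutes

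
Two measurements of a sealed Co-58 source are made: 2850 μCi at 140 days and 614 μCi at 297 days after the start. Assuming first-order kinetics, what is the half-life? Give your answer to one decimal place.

Over Δt = 297 − 140 = 157 days, the level fell by a factor of 2850/614 ≈ 4.6417.
n = log₂(4.6417) ≈ 2.2147 half-lives, so t½ = 157/2.2147 ≈ 70.892 days.

70.9 days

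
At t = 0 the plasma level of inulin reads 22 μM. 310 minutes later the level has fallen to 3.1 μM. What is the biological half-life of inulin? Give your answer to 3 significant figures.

A/A₀ = 3.1/22 ≈ 0.14091.
n = log₂(7.0968) ≈ 2.8272 half-lives elapsed in 310 minutes.
t½ = 310/2.8272 ≈ 109.65 minutes.

110 minutes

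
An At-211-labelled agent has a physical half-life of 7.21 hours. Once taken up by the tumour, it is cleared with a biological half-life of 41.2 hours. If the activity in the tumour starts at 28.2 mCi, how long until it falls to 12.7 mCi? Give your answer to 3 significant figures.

1/t_eff = 1/t_phys + 1/t_biol = 1/7.21 + 1/41.2 = 0.16297 per hour.
t_eff = 7.21 × 41.2 / (7.21 + 41.2) ≈ 6.1362 hours.
n = log₂(28.2/12.7) ≈ 1.1509; t = 1.1509 × 6.1362 ≈ 7.0619 hours.

7.06 hours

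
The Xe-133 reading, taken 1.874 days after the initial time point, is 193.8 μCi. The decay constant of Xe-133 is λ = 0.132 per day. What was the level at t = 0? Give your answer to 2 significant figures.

250 μCi

t½ = ln 2 / λ = 0.69315 / 0.132 ≈ 5.2511 days.
Number of half-lives elapsed: n = 1.874/5.2511 ≈ 0.35688.
A₀ = A × 2^n = 193.8 × 2^0.35688 = 193.8 × 1.2807 ≈ 248.19 μCi.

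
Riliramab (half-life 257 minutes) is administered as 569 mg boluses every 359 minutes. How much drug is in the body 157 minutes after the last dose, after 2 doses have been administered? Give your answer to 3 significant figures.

514 mg

The 2 doses were given 516, 157 minutes ago.
Total = 569·(1/2)^(516/257) + 569·(1/2)^(157/257)
      = 141.48 + 372.58 ≈ 514.06 mg.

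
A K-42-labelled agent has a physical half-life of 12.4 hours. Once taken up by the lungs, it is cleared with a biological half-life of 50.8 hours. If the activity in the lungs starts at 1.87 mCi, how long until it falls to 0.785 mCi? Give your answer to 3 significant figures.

12.5 hours

1/t_eff = 1/t_phys + 1/t_biol = 1/12.4 + 1/50.8 = 0.10033 per hour.
t_eff = 12.4 × 50.8 / (12.4 + 50.8) ≈ 9.9671 hours.
n = log₂(1.87/0.785) ≈ 1.2523; t = 1.2523 × 9.9671 ≈ 12.482 hours.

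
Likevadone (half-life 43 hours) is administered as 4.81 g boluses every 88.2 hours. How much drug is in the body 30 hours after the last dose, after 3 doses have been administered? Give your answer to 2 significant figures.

The 3 doses were given 206.4, 118.2, 30 hours ago.
Total = 4.81·(1/2)^(206.4/43) + 4.81·(1/2)^(118.2/43) + 4.81·(1/2)^(30/43)
      = 0.17266 + 0.71559 + 2.9657 ≈ 3.8539 g.

3.9 g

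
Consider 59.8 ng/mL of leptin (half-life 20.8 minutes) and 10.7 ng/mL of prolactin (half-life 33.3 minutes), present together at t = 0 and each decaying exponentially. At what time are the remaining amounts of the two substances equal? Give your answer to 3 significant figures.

Set 59.8·(1/2)^(t/20.8) = 10.7·(1/2)^(t/33.3).
Taking log₂: log₂(59.8/10.7) = t·(1/20.8 − 1/33.3).
log₂(5.5888) = 2.4825; 1/20.8 − 1/33.3 = 0.018047.
t = 2.4825 / 0.018047 ≈ 137.56 minutes.

138 minutes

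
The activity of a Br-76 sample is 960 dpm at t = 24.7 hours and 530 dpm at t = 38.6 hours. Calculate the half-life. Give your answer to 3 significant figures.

16.2 hours

Over Δt = 38.6 − 24.7 = 13.9 hours, the level fell by a factor of 960/530 ≈ 1.8113.
n = log₂(1.8113) ≈ 0.85704 half-lives, so t½ = 13.9/0.85704 ≈ 16.219 hours.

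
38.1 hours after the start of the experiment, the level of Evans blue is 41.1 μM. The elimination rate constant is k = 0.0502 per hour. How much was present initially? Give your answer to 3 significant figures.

278 μM

t½ = ln 2 / k = 0.69315 / 0.0502 ≈ 13.808 hours.
Number of half-lives elapsed: n = 38.1/13.808 ≈ 2.7593.
A₀ = A × 2^n = 41.1 × 2^2.7593 = 41.1 × 6.7708 ≈ 278.28 μM.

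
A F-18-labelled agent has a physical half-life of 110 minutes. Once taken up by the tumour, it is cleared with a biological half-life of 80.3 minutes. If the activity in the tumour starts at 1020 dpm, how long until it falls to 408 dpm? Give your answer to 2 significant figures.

1/t_eff = 1/t_phys + 1/t_biol = 1/110 + 1/80.3 = 0.021544 per minute.
t_eff = 110 × 80.3 / (110 + 80.3) ≈ 46.416 minutes.
n = log₂(1020/408) ≈ 1.3219; t = 1.3219 × 46.416 ≈ 61.359 minutes.

61 minutes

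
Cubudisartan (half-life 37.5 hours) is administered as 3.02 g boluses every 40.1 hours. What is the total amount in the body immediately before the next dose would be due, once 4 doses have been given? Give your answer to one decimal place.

2.6 g

The 4 doses were given 160.4, 120.3, 80.2, 40.1 hours ago.
Total = 3.02·(1/2)^(160.4/37.5) + 3.02·(1/2)^(120.3/37.5) + 3.02·(1/2)^(80.2/37.5) + 3.02·(1/2)^(40.1/37.5)
      = 0.15574 + 0.32682 + 0.68581 + 1.4391 ≈ 2.6075 g.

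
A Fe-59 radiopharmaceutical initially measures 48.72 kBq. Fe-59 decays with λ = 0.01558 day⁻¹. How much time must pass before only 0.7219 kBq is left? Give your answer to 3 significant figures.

270 days

t½ = ln 2 / λ = 0.69315 / 0.01558 ≈ 44.49 days.
Fraction remaining = 0.7219/48.72 ≈ 0.014817.
n = log₂(48.72/0.7219) = ln(67.489)/ln 2 ≈ 6.0766 half-lives.
t = n × t½ = 6.0766 × 44.49 ≈ 270.34 days.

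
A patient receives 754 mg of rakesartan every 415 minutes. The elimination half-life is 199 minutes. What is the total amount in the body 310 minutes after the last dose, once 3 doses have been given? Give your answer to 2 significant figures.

330 mg

The 3 doses were given 1140, 725, 310 minutes ago.
Total = 754·(1/2)^(1140/199) + 754·(1/2)^(725/199) + 754·(1/2)^(310/199)
      = 14.219 + 60.347 + 256.11 ≈ 330.68 mg.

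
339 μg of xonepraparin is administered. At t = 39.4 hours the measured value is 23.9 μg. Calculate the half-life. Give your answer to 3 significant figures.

10.3 hours

A/A₀ = 23.9/339 ≈ 0.070501.
n = log₂(14.184) ≈ 3.8262 half-lives elapsed in 39.4 hours.
t½ = 39.4/3.8262 ≈ 10.297 hours.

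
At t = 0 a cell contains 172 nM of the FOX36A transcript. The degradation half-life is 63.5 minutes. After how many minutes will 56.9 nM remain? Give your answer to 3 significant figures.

Fraction remaining = 56.9/172 ≈ 0.33081.
n = log₂(172/56.9) = ln(3.0228)/ln 2 ≈ 1.5959 half-lives.
t = n × t½ = 1.5959 × 63.5 ≈ 101.34 minutes.

101 minutes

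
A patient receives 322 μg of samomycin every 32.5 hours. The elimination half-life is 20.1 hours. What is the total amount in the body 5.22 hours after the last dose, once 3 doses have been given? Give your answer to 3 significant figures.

The 3 doses were given 70.22, 37.72, 5.22 hours ago.
Total = 322·(1/2)^(70.22/20.1) + 322·(1/2)^(37.72/20.1) + 322·(1/2)^(5.22/20.1)
      = 28.589 + 87.688 + 268.95 ≈ 385.23 μg.

385 μg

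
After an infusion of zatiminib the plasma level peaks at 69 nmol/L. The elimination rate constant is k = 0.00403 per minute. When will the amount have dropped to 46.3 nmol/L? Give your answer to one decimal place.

99.0 minutes

t½ = ln 2 / k = 0.69315 / 0.00403 ≈ 172 minutes.
Fraction remaining = 46.3/69 ≈ 0.67101.
n = log₂(69/46.3) = ln(1.4903)/ln 2 ≈ 0.57558 half-lives.
t = n × t½ = 0.57558 × 172 ≈ 98.999 minutes.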